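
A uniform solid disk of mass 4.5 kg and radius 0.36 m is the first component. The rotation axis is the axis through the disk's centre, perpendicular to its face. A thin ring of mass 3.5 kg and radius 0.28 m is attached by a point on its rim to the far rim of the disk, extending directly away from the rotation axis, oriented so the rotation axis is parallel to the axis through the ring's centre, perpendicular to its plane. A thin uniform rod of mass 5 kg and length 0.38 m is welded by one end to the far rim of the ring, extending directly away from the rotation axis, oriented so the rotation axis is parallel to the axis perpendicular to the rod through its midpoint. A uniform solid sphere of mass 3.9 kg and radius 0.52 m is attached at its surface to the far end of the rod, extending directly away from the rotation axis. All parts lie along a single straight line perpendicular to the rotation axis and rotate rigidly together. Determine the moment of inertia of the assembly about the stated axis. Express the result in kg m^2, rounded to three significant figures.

Solid disk: I_cm = (1/2)MR² = (1/2)(4.5)(0.36)² = 0.2916 kg m^2; axis through the centre, so I = 0.2916 kg m^2.
Thin ring: I_cm = MR² = (3.5)(0.28)² = 0.2744 kg m^2; centre at d = 0.36 + 0.28 = 0.64 m, so the parallel axis theorem gives I = 0.2744 + (3.5)(0.64)² = 1.708 kg m^2.
Thin rod: I_cm = (1/12)ML² = (1/12)(5)(0.38)² = 0.060167 kg m^2; centre at d = 0.36 + 0.28 + 0.28 + 0.19 = 1.11 m, so the parallel axis theorem gives I = 0.060167 + (5)(1.11)² = 6.2207 kg m^2.
Solid sphere: I_cm = (2/5)MR² = (2/5)(3.9)(0.52)² = 0.42182 kg m^2; centre at d = 0.36 + 0.28 + 0.28 + 0.19 + 0.19 + 0.52 = 1.82 m, so the parallel axis theorem gives I = 0.42182 + (3.9)(1.82)² = 13.34 kg m^2.
Total I = 0.2916 + 1.708 + 6.2207 + 13.34 = 21.56 kg m^2.

21.6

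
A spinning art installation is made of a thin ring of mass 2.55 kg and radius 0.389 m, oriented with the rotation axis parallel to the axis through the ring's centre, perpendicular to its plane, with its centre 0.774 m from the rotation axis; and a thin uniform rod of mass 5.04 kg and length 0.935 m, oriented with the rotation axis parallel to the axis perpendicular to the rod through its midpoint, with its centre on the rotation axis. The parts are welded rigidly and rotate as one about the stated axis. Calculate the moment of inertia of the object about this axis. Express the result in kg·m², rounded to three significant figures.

2.28

Thin ring: I_cm = MR² = (2.55)(0.389)² = 0.38587 kg·m²; centre at d = 0.774 m, so the parallel axis theorem gives I = 0.38587 + (2.55)(0.774)² = 1.9135 kg·m².
Thin rod: I_cm = (1/12)ML² = (1/12)(5.04)(0.935)² = 0.36717 kg·m²; axis through the centre, so I = 0.36717 kg·m².
Total I = 1.9135 + 0.36717 = 2.2807 kg·m².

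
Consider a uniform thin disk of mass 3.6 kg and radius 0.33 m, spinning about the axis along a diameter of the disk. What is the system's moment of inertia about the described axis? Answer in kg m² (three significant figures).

I_cm = (1/4)MR² = (1/4)(3.6)(0.33)² = 0.09801 kg m²; axis through the centre, so I = 0.09801 kg m².

0.0980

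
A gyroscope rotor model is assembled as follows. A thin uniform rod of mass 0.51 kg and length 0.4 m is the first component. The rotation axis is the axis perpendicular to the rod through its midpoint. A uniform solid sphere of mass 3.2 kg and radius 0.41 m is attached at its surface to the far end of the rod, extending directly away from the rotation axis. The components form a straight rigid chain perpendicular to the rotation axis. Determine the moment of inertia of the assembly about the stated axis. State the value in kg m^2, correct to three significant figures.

Thin rod: I_cm = (1/12)ML² = (1/12)(0.51)(0.4)² = 0.0068 kg m^2; axis through the centre, so I = 0.0068 kg m^2.
Solid sphere: I_cm = (2/5)MR² = (2/5)(3.2)(0.41)² = 0.21517 kg m^2; centre at d = 0.2 + 0.41 = 0.61 m, so I = I_cm + Md² gives I = 0.21517 + (3.2)(0.61)² = 1.4059 kg m^2.
Total I = 0.0068 + 1.4059 = 1.4127 kg m^2.

1.41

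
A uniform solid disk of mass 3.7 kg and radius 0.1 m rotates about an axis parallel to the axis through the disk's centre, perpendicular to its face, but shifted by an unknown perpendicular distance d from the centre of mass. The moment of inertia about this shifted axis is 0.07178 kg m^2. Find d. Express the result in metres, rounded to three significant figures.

0.120

About the centre-of-mass axis, I_cm = (1/2)MR² = (1/2)(3.7)(0.1)² = 0.0185 kg m^2.
Parallel axis theorem: I = I_cm + Md², so Md² = 0.07178 − 0.0185 = 0.05328 kg m^2.
d = √(0.05328 / 3.7) = 0.12 m.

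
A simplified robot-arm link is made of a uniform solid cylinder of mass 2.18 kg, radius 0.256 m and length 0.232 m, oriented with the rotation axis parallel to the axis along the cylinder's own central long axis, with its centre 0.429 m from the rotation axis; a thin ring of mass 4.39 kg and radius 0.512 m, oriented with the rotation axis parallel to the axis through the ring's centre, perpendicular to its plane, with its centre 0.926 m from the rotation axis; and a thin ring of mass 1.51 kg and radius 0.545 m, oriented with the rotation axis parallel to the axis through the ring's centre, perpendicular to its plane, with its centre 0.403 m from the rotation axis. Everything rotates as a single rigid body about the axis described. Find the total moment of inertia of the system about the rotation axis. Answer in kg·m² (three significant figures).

6.08

Solid cylinder: I_cm = (1/2)MR² = (1/2)(2.18)(0.256)² = 0.071434 kg·m²; centre at d = 0.429 m, so I = I_cm + Md² gives I = 0.071434 + (2.18)(0.429)² = 0.47264 kg·m².
Thin ring: I_cm = MR² = (4.39)(0.512)² = 1.1508 kg·m²; centre at d = 0.926 m, so I = I_cm + Md² gives I = 1.1508 + (4.39)(0.926)² = 4.9151 kg·m².
Thin ring: I_cm = MR² = (1.51)(0.545)² = 0.44851 kg·m²; centre at d = 0.403 m, so I = I_cm + Md² gives I = 0.44851 + (1.51)(0.403)² = 0.69375 kg·m².
Total I = 0.47264 + 4.9151 + 0.69375 = 6.0815 kg·m².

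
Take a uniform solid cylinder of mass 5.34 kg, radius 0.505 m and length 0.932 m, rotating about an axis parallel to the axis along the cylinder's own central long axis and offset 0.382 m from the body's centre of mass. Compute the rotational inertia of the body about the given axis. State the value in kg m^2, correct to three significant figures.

I_cm = (1/2)MR² = (1/2)(5.34)(0.505)² = 0.68092 kg m^2; centre at d = 0.382 m, so I = I_cm + Md² gives I = 0.68092 + (5.34)(0.382)² = 1.4602 kg m^2.

1.46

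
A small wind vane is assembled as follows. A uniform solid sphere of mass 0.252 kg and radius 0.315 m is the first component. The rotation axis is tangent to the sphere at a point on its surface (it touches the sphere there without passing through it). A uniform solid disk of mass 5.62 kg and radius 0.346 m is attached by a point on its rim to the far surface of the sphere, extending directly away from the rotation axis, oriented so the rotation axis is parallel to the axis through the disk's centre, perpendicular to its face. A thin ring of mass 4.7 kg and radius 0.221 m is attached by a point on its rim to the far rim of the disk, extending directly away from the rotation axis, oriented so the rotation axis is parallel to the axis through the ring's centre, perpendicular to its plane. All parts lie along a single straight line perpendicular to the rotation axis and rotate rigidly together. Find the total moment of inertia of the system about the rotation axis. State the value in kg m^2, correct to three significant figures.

17.1

Solid sphere: I_cm = (2/5)MR² = (2/5)(0.252)(0.315)² = 0.010002 kg m^2; centre at d = 0.315 m, so the parallel axis theorem gives I = 0.010002 + (0.252)(0.315)² = 0.035007 kg m^2.
Solid disk: I_cm = (1/2)MR² = (1/2)(5.62)(0.346)² = 0.3364 kg m^2; centre at d = 0.315 + 0.315 + 0.346 = 0.976 m, so the parallel axis theorem gives I = 0.3364 + (5.62)(0.976)² = 5.6899 kg m^2.
Thin ring: I_cm = MR² = (4.7)(0.221)² = 0.22955 kg m^2; centre at d = 0.315 + 0.315 + 0.346 + 0.346 + 0.221 = 1.543 m, so the parallel axis theorem gives I = 0.22955 + (4.7)(1.543)² = 11.42 kg m^2.
Total I = 0.035007 + 5.6899 + 11.42 = 17.144 kg m^2.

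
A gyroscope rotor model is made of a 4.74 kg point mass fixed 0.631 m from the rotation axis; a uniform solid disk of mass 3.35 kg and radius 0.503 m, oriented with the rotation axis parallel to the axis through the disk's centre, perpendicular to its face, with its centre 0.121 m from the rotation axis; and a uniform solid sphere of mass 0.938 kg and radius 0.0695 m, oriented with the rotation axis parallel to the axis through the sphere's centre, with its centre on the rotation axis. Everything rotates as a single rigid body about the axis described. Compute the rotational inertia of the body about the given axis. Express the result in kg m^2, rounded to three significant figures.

2.36

Point mass: I_cm = 0; centre at d = 0.631 m, so I = I_cm + Md² gives I = 0 + (4.74)(0.631)² = 1.8873 kg m^2.
Solid disk: I_cm = (1/2)MR² = (1/2)(3.35)(0.503)² = 0.42379 kg m^2; centre at d = 0.121 m, so I = I_cm + Md² gives I = 0.42379 + (3.35)(0.121)² = 0.47284 kg m^2.
Solid sphere: I_cm = (2/5)MR² = (2/5)(0.938)(0.0695)² = 0.0018123 kg m^2; axis through the centre, so I = 0.0018123 kg m^2.
Total I = 1.8873 + 0.47284 + 0.0018123 = 2.3619 kg m^2.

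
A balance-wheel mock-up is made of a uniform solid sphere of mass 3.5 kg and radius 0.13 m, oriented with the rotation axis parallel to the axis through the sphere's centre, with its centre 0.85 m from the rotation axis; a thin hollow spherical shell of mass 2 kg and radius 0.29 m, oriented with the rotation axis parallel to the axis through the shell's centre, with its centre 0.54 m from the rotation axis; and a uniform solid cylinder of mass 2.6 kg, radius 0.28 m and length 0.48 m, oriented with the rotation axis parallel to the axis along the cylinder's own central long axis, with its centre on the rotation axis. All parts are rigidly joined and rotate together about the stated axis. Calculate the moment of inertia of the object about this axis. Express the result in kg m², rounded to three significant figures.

Solid sphere: I_cm = (2/5)MR² = (2/5)(3.5)(0.13)² = 0.02366 kg m²; centre at d = 0.85 m, so I = I_cm + Md² gives I = 0.02366 + (3.5)(0.85)² = 2.5524 kg m².
Spherical shell: I_cm = (2/3)MR² = (2/3)(2)(0.29)² = 0.11213 kg m²; centre at d = 0.54 m, so I = I_cm + Md² gives I = 0.11213 + (2)(0.54)² = 0.69533 kg m².
Solid cylinder: I_cm = (1/2)MR² = (1/2)(2.6)(0.28)² = 0.10192 kg m²; axis through the centre, so I = 0.10192 kg m².
Total I = 2.5524 + 0.69533 + 0.10192 = 3.3497 kg m².

3.35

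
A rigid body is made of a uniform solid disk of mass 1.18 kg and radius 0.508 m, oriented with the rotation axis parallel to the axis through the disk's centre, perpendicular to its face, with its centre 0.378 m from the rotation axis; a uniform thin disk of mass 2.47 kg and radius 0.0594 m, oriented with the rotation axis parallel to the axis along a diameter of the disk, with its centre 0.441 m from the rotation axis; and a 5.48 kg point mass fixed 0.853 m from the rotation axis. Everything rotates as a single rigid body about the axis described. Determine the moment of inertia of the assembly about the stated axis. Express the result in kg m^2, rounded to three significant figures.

4.79

Solid disk: I_cm = (1/2)MR² = (1/2)(1.18)(0.508)² = 0.15226 kg m^2; centre at d = 0.378 m, so I = I_cm + Md² gives I = 0.15226 + (1.18)(0.378)² = 0.32086 kg m^2.
Thin disk: I_cm = (1/4)MR² = (1/4)(2.47)(0.0594)² = 0.0021788 kg m^2; centre at d = 0.441 m, so I = I_cm + Md² gives I = 0.0021788 + (2.47)(0.441)² = 0.48255 kg m^2.
Point mass: I_cm = 0; centre at d = 0.853 m, so I = I_cm + Md² gives I = 0 + (5.48)(0.853)² = 3.9873 kg m^2.
Total I = 0.32086 + 0.48255 + 3.9873 = 4.7907 kg m^2.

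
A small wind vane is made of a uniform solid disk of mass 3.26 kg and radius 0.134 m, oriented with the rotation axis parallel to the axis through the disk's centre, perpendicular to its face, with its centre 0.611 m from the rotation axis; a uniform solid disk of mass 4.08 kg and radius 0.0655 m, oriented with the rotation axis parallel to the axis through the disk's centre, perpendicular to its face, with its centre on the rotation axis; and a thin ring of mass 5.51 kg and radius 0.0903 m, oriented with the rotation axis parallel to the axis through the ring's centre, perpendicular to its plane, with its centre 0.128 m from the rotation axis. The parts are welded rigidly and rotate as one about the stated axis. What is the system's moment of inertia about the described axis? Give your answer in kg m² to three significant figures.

1.39

Solid disk: I_cm = (1/2)MR² = (1/2)(3.26)(0.134)² = 0.029268 kg m²; centre at d = 0.611 m, so I = I_cm + Md² gives I = 0.029268 + (3.26)(0.611)² = 1.2463 kg m².
Solid disk: I_cm = (1/2)MR² = (1/2)(4.08)(0.0655)² = 0.0087521 kg m²; axis through the centre, so I = 0.0087521 kg m².
Thin ring: I_cm = MR² = (5.51)(0.0903)² = 0.044929 kg m²; centre at d = 0.128 m, so I = I_cm + Md² gives I = 0.044929 + (5.51)(0.128)² = 0.1352 kg m².
Total I = 1.2463 + 0.0087521 + 0.1352 = 1.3903 kg m².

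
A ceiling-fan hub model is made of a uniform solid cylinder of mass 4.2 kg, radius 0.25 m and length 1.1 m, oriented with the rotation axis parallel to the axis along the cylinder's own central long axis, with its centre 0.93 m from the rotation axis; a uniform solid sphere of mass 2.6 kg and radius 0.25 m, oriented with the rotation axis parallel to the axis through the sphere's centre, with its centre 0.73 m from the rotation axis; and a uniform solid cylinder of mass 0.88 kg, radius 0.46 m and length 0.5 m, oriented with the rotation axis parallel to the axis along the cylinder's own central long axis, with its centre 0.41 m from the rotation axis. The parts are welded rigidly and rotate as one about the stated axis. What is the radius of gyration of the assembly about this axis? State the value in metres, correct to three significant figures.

0.843

Solid cylinder: I_cm = (1/2)MR² = (1/2)(4.2)(0.25)² = 0.13125 kg m²; centre at d = 0.93 m, so I = I_cm + Md² gives I = 0.13125 + (4.2)(0.93)² = 3.7638 kg m².
Solid sphere: I_cm = (2/5)MR² = (2/5)(2.6)(0.25)² = 0.065 kg m²; centre at d = 0.73 m, so I = I_cm + Md² gives I = 0.065 + (2.6)(0.73)² = 1.4505 kg m².
Solid cylinder: I_cm = (1/2)MR² = (1/2)(0.88)(0.46)² = 0.093104 kg m²; centre at d = 0.41 m, so I = I_cm + Md² gives I = 0.093104 + (0.88)(0.41)² = 0.24103 kg m².
Total I = 5.4554 kg m²; total mass M = 7.68 kg.
k = √(I/M) = √(5.4554/7.68) = 0.84282 m.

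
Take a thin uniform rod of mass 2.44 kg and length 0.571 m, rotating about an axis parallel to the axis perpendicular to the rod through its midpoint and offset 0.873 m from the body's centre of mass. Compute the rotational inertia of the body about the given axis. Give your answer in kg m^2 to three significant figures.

1.93

I_cm = (1/12)ML² = (1/12)(2.44)(0.571)² = 0.066295 kg m^2; centre at d = 0.873 m, so I = I_cm + Md² gives I = 0.066295 + (2.44)(0.873)² = 1.9259 kg m^2.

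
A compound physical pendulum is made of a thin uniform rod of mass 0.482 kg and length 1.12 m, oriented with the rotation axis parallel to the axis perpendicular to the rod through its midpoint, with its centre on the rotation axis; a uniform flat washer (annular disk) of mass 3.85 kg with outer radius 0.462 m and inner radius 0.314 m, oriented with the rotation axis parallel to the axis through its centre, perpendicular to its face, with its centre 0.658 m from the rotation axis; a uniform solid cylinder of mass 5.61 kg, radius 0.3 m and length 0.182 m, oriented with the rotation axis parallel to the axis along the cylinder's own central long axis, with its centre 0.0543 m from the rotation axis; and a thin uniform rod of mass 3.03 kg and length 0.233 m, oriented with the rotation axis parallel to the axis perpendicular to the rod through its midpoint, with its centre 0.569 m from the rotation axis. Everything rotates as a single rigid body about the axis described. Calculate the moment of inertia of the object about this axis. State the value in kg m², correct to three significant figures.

Thin rod: I_cm = (1/12)ML² = (1/12)(0.482)(1.12)² = 0.050385 kg m²; axis through the centre, so I = 0.050385 kg m².
Annular disk: I_cm = (1/2)M(R²+r²) = (1/2)(3.85)[(0.462)² + (0.314)²] = 0.60068 kg m²; centre at d = 0.658 m, so the parallel axis theorem gives I = 0.60068 + (3.85)(0.658)² = 2.2676 kg m².
Solid cylinder: I_cm = (1/2)MR² = (1/2)(5.61)(0.3)² = 0.25245 kg m²; centre at d = 0.0543 m, so the parallel axis theorem gives I = 0.25245 + (5.61)(0.0543)² = 0.26899 kg m².
Thin rod: I_cm = (1/12)ML² = (1/12)(3.03)(0.233)² = 0.013708 kg m²; centre at d = 0.569 m, so the parallel axis theorem gives I = 0.013708 + (3.03)(0.569)² = 0.9947 kg m².
Total I = 0.050385 + 2.2676 + 0.26899 + 0.9947 = 3.5817 kg m².

3.58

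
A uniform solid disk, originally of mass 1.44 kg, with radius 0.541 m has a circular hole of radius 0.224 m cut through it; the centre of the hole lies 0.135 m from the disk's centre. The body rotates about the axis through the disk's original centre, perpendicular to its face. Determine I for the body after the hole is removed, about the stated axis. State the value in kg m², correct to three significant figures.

0.200

Unpierced body about its centre: I₀ = (1/2)MR² = (1/2)(1.44)(0.541)² = 0.21073 kg m².
The removed disk has mass m = M·(r/R)² = (1.44)(0.224/0.541)² = 0.24687 kg (same uniform areal density).
Its moment of inertia about the rotation axis (parallel-axis theorem): I_hole = (1/2)mr² + md² = (1/2)(0.24687)(0.224)² + (0.24687)(0.135)² = 0.010693 kg m².
Treating the hole as negative mass, I = I₀ − I_hole = 0.21073 − 0.010693 = 0.20004 kg m².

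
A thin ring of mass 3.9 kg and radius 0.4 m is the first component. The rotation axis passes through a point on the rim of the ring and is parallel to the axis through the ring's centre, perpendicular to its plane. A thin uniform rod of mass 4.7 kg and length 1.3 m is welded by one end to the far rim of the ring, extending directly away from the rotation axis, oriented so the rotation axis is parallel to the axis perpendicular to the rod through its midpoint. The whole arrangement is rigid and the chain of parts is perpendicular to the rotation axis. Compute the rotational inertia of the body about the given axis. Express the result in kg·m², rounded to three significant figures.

Thin ring: I_cm = MR² = (3.9)(0.4)² = 0.624 kg·m²; centre at d = 0.4 m, so I = I_cm + Md² gives I = 0.624 + (3.9)(0.4)² = 1.248 kg·m².
Thin rod: I_cm = (1/12)ML² = (1/12)(4.7)(1.3)² = 0.66192 kg·m²; centre at d = 0.4 + 0.4 + 0.65 = 1.45 m, so I = I_cm + Md² gives I = 0.66192 + (4.7)(1.45)² = 10.544 kg·m².
Total I = 1.248 + 10.544 = 11.792 kg·m².

11.8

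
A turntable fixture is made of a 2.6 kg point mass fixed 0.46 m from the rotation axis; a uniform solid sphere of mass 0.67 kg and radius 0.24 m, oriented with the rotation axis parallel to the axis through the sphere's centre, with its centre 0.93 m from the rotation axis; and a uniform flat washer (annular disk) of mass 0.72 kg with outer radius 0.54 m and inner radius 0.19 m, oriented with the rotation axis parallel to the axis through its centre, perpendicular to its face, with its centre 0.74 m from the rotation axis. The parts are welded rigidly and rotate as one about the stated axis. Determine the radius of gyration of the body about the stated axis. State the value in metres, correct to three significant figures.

Point mass: I_cm = 0; centre at d = 0.46 m, so I = I_cm + Md² gives I = 0 + (2.6)(0.46)² = 0.55016 kg m².
Solid sphere: I_cm = (2/5)MR² = (2/5)(0.67)(0.24)² = 0.015437 kg m²; centre at d = 0.93 m, so I = I_cm + Md² gives I = 0.015437 + (0.67)(0.93)² = 0.59492 kg m².
Annular disk: I_cm = (1/2)M(R²+r²) = (1/2)(0.72)[(0.54)² + (0.19)²] = 0.11797 kg m²; centre at d = 0.74 m, so I = I_cm + Md² gives I = 0.11797 + (0.72)(0.74)² = 0.51224 kg m².
Total I = 1.6573 kg m²; total mass M = 3.99 kg.
k = √(I/M) = √(1.6573/3.99) = 0.64449 m.

0.644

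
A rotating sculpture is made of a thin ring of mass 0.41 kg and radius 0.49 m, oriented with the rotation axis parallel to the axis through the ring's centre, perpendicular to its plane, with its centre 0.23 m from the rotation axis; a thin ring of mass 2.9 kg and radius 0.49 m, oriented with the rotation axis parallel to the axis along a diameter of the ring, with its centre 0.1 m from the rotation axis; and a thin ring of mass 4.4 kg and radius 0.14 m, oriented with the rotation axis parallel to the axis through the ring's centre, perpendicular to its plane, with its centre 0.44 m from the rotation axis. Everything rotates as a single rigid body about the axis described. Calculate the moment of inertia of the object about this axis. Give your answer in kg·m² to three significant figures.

Thin ring: I_cm = MR² = (0.41)(0.49)² = 0.098441 kg·m²; centre at d = 0.23 m, so the parallel axis theorem gives I = 0.098441 + (0.41)(0.23)² = 0.12013 kg·m².
Thin ring: I_cm = (1/2)MR² = (1/2)(2.9)(0.49)² = 0.34814 kg·m²; centre at d = 0.1 m, so the parallel axis theorem gives I = 0.34814 + (2.9)(0.1)² = 0.37715 kg·m².
Thin ring: I_cm = MR² = (4.4)(0.14)² = 0.08624 kg·m²; centre at d = 0.44 m, so the parallel axis theorem gives I = 0.08624 + (4.4)(0.44)² = 0.93808 kg·m².
Total I = 0.12013 + 0.37715 + 0.93808 = 1.4354 kg·m².

1.44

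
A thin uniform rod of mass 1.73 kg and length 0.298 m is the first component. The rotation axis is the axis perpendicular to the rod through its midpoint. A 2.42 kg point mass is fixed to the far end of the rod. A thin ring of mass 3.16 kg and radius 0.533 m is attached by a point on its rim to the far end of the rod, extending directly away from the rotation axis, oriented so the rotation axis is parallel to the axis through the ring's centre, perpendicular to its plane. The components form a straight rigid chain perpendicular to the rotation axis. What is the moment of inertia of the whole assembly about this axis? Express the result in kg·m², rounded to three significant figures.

Thin rod: I_cm = (1/12)ML² = (1/12)(1.73)(0.298)² = 0.012803 kg·m²; axis through the centre, so I = 0.012803 kg·m².
Point mass: I_cm = 0; centre at d = 0.149 m, so I = I_cm + Md² gives I = 0 + (2.42)(0.149)² = 0.053726 kg·m².
Thin ring: I_cm = MR² = (3.16)(0.533)² = 0.89772 kg·m²; centre at d = 0.149 + 0.533 = 0.682 m, so I = I_cm + Md² gives I = 0.89772 + (3.16)(0.682)² = 2.3675 kg·m².
Total I = 0.012803 + 0.053726 + 2.3675 = 2.434 kg·m².

2.43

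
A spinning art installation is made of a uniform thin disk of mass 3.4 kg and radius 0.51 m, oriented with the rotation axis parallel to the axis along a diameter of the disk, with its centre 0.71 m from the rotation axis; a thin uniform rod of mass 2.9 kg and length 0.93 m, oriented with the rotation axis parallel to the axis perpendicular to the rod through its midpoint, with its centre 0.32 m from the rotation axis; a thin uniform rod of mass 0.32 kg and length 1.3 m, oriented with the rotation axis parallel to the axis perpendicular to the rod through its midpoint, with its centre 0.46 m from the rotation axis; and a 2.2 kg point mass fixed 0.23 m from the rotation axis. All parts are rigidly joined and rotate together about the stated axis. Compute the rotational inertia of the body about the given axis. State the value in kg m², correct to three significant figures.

2.67

Thin disk: I_cm = (1/4)MR² = (1/4)(3.4)(0.51)² = 0.22109 kg m²; centre at d = 0.71 m, so I = I_cm + Md² gives I = 0.22109 + (3.4)(0.71)² = 1.935 kg m².
Thin rod: I_cm = (1/12)ML² = (1/12)(2.9)(0.93)² = 0.20902 kg m²; centre at d = 0.32 m, so I = I_cm + Md² gives I = 0.20902 + (2.9)(0.32)² = 0.50598 kg m².
Thin rod: I_cm = (1/12)ML² = (1/12)(0.32)(1.3)² = 0.045067 kg m²; centre at d = 0.46 m, so I = I_cm + Md² gives I = 0.045067 + (0.32)(0.46)² = 0.11278 kg m².
Point mass: I_cm = 0; centre at d = 0.23 m, so I = I_cm + Md² gives I = 0 + (2.2)(0.23)² = 0.11638 kg m².
Total I = 1.935 + 0.50598 + 0.11278 + 0.11638 = 2.6702 kg m².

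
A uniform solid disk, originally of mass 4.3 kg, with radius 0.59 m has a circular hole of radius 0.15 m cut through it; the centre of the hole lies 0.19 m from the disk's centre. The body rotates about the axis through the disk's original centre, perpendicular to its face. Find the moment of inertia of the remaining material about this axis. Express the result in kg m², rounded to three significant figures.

Unpierced body about its centre: I₀ = (1/2)MR² = (1/2)(4.3)(0.59)² = 0.74841 kg m².
The removed disk has mass m = M·(r/R)² = (4.3)(0.15/0.59)² = 0.27794 kg (same uniform areal density).
Its moment of inertia about the rotation axis (parallel-axis theorem): I_hole = (1/2)mr² + md² = (1/2)(0.27794)(0.15)² + (0.27794)(0.19)² = 0.01316 kg m².
Treating the hole as negative mass, I = I₀ − I_hole = 0.74841 − 0.01316 = 0.73525 kg m².

0.735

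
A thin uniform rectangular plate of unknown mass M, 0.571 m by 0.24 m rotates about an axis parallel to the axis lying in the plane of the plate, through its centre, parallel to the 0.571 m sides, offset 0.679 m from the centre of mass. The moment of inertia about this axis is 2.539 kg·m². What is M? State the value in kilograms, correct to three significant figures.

5.45

I = I_cm + Md² = (1/12)Mb² + Md² = M·[0.0833333·(0.24)² + (0.679)²] = M·0.46584.
So M = 2.539 / 0.46584 = 5.4504 kg.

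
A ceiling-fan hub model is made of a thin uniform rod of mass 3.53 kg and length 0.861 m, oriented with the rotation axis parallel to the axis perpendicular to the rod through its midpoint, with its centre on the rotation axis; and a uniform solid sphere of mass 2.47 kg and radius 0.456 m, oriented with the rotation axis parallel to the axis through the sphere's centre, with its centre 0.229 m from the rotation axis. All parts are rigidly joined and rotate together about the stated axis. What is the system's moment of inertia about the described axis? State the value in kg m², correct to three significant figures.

0.553

Thin rod: I_cm = (1/12)ML² = (1/12)(3.53)(0.861)² = 0.21807 kg m²; axis through the centre, so I = 0.21807 kg m².
Solid sphere: I_cm = (2/5)MR² = (2/5)(2.47)(0.456)² = 0.20544 kg m²; centre at d = 0.229 m, so I = I_cm + Md² gives I = 0.20544 + (2.47)(0.229)² = 0.33497 kg m².
Total I = 0.21807 + 0.33497 = 0.55304 kg m².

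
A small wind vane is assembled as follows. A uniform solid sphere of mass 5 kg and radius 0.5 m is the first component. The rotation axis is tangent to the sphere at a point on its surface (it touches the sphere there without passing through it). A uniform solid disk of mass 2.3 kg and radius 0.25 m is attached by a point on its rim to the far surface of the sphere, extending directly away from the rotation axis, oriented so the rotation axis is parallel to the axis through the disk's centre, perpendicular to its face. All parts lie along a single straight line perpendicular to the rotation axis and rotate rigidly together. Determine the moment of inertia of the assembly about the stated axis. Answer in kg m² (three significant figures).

Solid sphere: I_cm = (2/5)MR² = (2/5)(5)(0.5)² = 0.5 kg m²; centre at d = 0.5 m, so I = I_cm + Md² gives I = 0.5 + (5)(0.5)² = 1.75 kg m².
Solid disk: I_cm = (1/2)MR² = (1/2)(2.3)(0.25)² = 0.071875 kg m²; centre at d = 0.5 + 0.5 + 0.25 = 1.25 m, so I = I_cm + Md² gives I = 0.071875 + (2.3)(1.25)² = 3.6656 kg m².
Total I = 1.75 + 3.6656 = 5.4156 kg m².

5.42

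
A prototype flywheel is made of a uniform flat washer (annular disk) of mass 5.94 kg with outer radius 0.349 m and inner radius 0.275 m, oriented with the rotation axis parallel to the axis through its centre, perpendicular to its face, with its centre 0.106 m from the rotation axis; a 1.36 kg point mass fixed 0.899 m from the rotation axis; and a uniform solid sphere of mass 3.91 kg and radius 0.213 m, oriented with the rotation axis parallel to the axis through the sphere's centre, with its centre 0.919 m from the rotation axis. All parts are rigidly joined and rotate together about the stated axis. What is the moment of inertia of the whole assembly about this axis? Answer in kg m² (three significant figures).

5.13

Annular disk: I_cm = (1/2)M(R²+r²) = (1/2)(5.94)[(0.349)² + (0.275)²] = 0.58636 kg m²; centre at d = 0.106 m, so the parallel axis theorem gives I = 0.58636 + (5.94)(0.106)² = 0.6531 kg m².
Point mass: I_cm = 0; centre at d = 0.899 m, so the parallel axis theorem gives I = 0 + (1.36)(0.899)² = 1.0992 kg m².
Solid sphere: I_cm = (2/5)MR² = (2/5)(3.91)(0.213)² = 0.070957 kg m²; centre at d = 0.919 m, so the parallel axis theorem gives I = 0.070957 + (3.91)(0.919)² = 3.3732 kg m².
Total I = 0.6531 + 1.0992 + 3.3732 = 5.1254 kg m².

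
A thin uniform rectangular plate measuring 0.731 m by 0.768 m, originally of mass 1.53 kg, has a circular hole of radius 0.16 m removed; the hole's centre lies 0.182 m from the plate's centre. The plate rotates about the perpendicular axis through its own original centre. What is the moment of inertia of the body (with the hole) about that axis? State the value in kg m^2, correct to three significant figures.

Unpierced body about its centre: I₀ = (1/12)M(a²+b²) = (1/12)(1.53)[(0.731)² + (0.768)²] = 0.14333 kg m^2.
The removed disk has mass m = M·πr²/(ab) = (1.53)·π(0.16)²/(0.731·0.768) = 0.21918 kg (same uniform areal density).
Its moment of inertia about the rotation axis (parallel-axis theorem): I_hole = (1/2)mr² + md² = (1/2)(0.21918)(0.16)² + (0.21918)(0.182)² = 0.010066 kg m^2.
Treating the hole as negative mass, I = I₀ − I_hole = 0.14333 − 0.010066 = 0.13327 kg m^2.

0.133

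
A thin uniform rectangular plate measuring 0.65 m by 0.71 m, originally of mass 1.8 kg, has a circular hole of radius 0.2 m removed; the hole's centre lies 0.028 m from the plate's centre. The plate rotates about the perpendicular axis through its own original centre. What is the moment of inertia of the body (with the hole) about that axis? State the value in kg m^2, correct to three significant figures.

Unpierced body about its centre: I₀ = (1/12)M(a²+b²) = (1/12)(1.8)[(0.65)² + (0.71)²] = 0.13899 kg m^2.
The removed disk has mass m = M·πr²/(ab) = (1.8)·π(0.2)²/(0.65·0.71) = 0.49013 kg (same uniform areal density).
Its moment of inertia about the rotation axis (parallel-axis theorem): I_hole = (1/2)mr² + md² = (1/2)(0.49013)(0.2)² + (0.49013)(0.028)² = 0.010187 kg m^2.
Treating the hole as negative mass, I = I₀ − I_hole = 0.13899 − 0.010187 = 0.1288 kg m^2.

0.129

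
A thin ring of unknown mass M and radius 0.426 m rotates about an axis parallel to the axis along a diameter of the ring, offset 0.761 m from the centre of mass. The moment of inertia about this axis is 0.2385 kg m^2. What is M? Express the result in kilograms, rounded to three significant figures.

0.356

I = I_cm + Md² = (1/2)MR² + Md² = M·[0.5·(0.426)² + (0.761)²] = M·0.66986.
So M = 0.2385 / 0.66986 = 0.35605 kg.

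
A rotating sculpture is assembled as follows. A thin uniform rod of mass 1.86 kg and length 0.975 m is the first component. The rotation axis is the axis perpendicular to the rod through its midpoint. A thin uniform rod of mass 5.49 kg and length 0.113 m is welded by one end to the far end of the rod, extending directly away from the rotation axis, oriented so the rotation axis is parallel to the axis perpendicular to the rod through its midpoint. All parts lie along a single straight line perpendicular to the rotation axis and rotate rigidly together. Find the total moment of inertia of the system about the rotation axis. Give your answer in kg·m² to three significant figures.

1.78

Thin rod: I_cm = (1/12)ML² = (1/12)(1.86)(0.975)² = 0.14735 kg·m²; axis through the centre, so I = 0.14735 kg·m².
Thin rod: I_cm = (1/12)ML² = (1/12)(5.49)(0.113)² = 0.0058418 kg·m²; centre at d = 0.4875 + 0.0565 = 0.544 m, so I = I_cm + Md² gives I = 0.0058418 + (5.49)(0.544)² = 1.6305 kg·m².
Total I = 0.14735 + 1.6305 = 1.7779 kg·m².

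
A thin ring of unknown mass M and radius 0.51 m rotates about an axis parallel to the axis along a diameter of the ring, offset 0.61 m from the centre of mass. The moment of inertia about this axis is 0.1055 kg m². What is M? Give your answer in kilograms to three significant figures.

0.210

I = I_cm + Md² = (1/2)MR² + Md² = M·[0.5·(0.51)² + (0.61)²] = M·0.50215.
So M = 0.1055 / 0.50215 = 0.2101 kg.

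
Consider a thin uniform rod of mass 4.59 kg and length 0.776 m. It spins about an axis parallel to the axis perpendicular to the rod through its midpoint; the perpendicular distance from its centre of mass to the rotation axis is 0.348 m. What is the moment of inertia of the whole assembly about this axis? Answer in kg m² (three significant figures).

I_cm = (1/12)ML² = (1/12)(4.59)(0.776)² = 0.23033 kg m²; centre at d = 0.348 m, so the parallel axis theorem gives I = 0.23033 + (4.59)(0.348)² = 0.7862 kg m².

0.786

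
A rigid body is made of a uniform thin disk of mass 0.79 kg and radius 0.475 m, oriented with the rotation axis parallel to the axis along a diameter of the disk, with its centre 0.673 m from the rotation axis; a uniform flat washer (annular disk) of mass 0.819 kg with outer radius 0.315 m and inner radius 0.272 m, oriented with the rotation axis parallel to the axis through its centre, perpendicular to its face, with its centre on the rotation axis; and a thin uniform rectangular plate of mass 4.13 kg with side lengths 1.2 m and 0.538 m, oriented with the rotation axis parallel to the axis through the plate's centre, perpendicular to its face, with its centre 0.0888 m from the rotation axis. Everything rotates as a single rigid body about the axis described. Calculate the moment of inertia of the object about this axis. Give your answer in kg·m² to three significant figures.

Thin disk: I_cm = (1/4)MR² = (1/4)(0.79)(0.475)² = 0.044561 kg·m²; centre at d = 0.673 m, so I = I_cm + Md² gives I = 0.044561 + (0.79)(0.673)² = 0.40237 kg·m².
Annular disk: I_cm = (1/2)M(R²+r²) = (1/2)(0.819)[(0.315)² + (0.272)²] = 0.070929 kg·m²; axis through the centre, so I = 0.070929 kg·m².
Rectangular plate: I_cm = (1/12)M(a²+b²) = (1/12)(4.13)[(1.2)² + (0.538)²] = 0.59522 kg·m²; centre at d = 0.0888 m, so I = I_cm + Md² gives I = 0.59522 + (4.13)(0.0888)² = 0.62778 kg·m².
Total I = 0.40237 + 0.070929 + 0.62778 = 1.1011 kg·m².

1.10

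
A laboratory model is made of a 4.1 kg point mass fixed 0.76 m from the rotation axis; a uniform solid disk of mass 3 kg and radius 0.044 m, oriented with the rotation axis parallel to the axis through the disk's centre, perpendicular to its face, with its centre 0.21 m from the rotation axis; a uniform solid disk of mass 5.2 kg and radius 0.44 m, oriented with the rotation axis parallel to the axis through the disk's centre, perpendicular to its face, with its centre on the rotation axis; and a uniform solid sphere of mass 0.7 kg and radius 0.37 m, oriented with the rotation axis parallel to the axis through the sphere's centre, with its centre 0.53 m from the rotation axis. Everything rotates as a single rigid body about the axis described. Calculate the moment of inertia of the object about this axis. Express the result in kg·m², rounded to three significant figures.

Point mass: I_cm = 0; centre at d = 0.76 m, so I = I_cm + Md² gives I = 0 + (4.1)(0.76)² = 2.3682 kg·m².
Solid disk: I_cm = (1/2)MR² = (1/2)(3)(0.044)² = 0.002904 kg·m²; centre at d = 0.21 m, so I = I_cm + Md² gives I = 0.002904 + (3)(0.21)² = 0.1352 kg·m².
Solid disk: I_cm = (1/2)MR² = (1/2)(5.2)(0.44)² = 0.50336 kg·m²; axis through the centre, so I = 0.50336 kg·m².
Solid sphere: I_cm = (2/5)MR² = (2/5)(0.7)(0.37)² = 0.038332 kg·m²; centre at d = 0.53 m, so I = I_cm + Md² gives I = 0.038332 + (0.7)(0.53)² = 0.23496 kg·m².
Total I = 2.3682 + 0.1352 + 0.50336 + 0.23496 = 3.2417 kg·m².

3.24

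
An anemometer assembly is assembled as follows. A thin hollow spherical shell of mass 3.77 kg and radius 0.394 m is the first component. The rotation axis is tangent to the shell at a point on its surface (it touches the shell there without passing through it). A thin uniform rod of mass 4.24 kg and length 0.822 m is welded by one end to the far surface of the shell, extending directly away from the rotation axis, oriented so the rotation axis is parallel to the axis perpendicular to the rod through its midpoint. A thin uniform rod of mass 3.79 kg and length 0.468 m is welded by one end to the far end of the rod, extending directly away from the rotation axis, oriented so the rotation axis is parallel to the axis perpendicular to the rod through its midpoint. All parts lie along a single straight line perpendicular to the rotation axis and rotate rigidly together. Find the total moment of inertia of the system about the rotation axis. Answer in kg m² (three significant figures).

Spherical shell: I_cm = (2/3)MR² = (2/3)(3.77)(0.394)² = 0.39016 kg m²; centre at d = 0.394 m, so I = I_cm + Md² gives I = 0.39016 + (3.77)(0.394)² = 0.9754 kg m².
Thin rod: I_cm = (1/12)ML² = (1/12)(4.24)(0.822)² = 0.23874 kg m²; centre at d = 0.394 + 0.394 + 0.411 = 1.199 m, so I = I_cm + Md² gives I = 0.23874 + (4.24)(1.199)² = 6.3342 kg m².
Thin rod: I_cm = (1/12)ML² = (1/12)(3.79)(0.468)² = 0.069175 kg m²; centre at d = 0.394 + 0.394 + 0.411 + 0.411 + 0.234 = 1.844 m, so I = I_cm + Md² gives I = 0.069175 + (3.79)(1.844)² = 12.956 kg m².
Total I = 0.9754 + 6.3342 + 12.956 = 20.266 kg m².

20.3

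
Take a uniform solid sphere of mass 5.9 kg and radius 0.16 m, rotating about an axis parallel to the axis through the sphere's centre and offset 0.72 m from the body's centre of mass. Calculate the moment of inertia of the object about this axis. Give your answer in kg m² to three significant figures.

3.12

I_cm = (2/5)MR² = (2/5)(5.9)(0.16)² = 0.060416 kg m²; centre at d = 0.72 m, so the parallel axis theorem gives I = 0.060416 + (5.9)(0.72)² = 3.119 kg m².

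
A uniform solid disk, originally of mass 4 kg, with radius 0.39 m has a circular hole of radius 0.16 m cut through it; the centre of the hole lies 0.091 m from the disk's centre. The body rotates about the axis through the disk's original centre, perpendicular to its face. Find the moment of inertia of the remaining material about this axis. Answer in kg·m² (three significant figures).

0.290

Unpierced body about its centre: I₀ = (1/2)MR² = (1/2)(4)(0.39)² = 0.3042 kg·m².
The removed disk has mass m = M·(r/R)² = (4)(0.16/0.39)² = 0.67324 kg (same uniform areal density).
Its moment of inertia about the rotation axis (parallel-axis theorem): I_hole = (1/2)mr² + md² = (1/2)(0.67324)(0.16)² + (0.67324)(0.091)² = 0.014193 kg·m².
Treating the hole as negative mass, I = I₀ − I_hole = 0.3042 − 0.014193 = 0.29001 kg·m².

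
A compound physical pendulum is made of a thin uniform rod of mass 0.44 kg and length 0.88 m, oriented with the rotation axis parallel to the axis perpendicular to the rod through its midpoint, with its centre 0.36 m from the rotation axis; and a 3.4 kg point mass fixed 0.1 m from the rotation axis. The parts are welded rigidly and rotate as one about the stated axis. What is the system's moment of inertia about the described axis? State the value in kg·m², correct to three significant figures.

Thin rod: I_cm = (1/12)ML² = (1/12)(0.44)(0.88)² = 0.028395 kg·m²; centre at d = 0.36 m, so I = I_cm + Md² gives I = 0.028395 + (0.44)(0.36)² = 0.085419 kg·m².
Point mass: I_cm = 0; centre at d = 0.1 m, so I = I_cm + Md² gives I = 0 + (3.4)(0.1)² = 0.034 kg·m².
Total I = 0.085419 + 0.034 = 0.11942 kg·m².

0.119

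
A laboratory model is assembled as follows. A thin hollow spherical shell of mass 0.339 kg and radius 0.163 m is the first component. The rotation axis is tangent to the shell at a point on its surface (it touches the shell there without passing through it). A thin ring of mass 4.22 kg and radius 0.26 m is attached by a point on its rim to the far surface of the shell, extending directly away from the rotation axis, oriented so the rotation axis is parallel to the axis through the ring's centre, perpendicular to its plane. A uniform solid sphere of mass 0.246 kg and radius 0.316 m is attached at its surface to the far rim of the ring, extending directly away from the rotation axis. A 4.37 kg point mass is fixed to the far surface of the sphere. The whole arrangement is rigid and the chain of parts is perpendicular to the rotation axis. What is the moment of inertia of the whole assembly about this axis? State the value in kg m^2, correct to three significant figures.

11.6

Spherical shell: I_cm = (2/3)MR² = (2/3)(0.339)(0.163)² = 0.0060046 kg m^2; centre at d = 0.163 m, so the parallel axis theorem gives I = 0.0060046 + (0.339)(0.163)² = 0.015011 kg m^2.
Thin ring: I_cm = MR² = (4.22)(0.26)² = 0.28527 kg m^2; centre at d = 0.163 + 0.163 + 0.26 = 0.586 m, so the parallel axis theorem gives I = 0.28527 + (4.22)(0.586)² = 1.7344 kg m^2.
Solid sphere: I_cm = (2/5)MR² = (2/5)(0.246)(0.316)² = 0.0098258 kg m^2; centre at d = 0.163 + 0.163 + 0.26 + 0.26 + 0.316 = 1.162 m, so the parallel axis theorem gives I = 0.0098258 + (0.246)(1.162)² = 0.34199 kg m^2.
Point mass: I_cm = 0; centre at d = 0.163 + 0.163 + 0.26 + 0.26 + 0.316 + 0.316 = 1.478 m, so the parallel axis theorem gives I = 0 + (4.37)(1.478)² = 9.5462 kg m^2.
Total I = 0.015011 + 1.7344 + 0.34199 + 9.5462 = 11.638 kg m^2.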